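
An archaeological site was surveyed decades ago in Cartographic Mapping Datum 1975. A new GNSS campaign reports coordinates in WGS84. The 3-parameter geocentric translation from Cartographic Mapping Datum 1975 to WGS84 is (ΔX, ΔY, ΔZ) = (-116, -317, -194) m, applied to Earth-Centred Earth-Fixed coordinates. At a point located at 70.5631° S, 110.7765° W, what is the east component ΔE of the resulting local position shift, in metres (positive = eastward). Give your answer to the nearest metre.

At φ = -70.5631°, λ = -110.7765°: sin φ = -0.943009, cos φ = 0.332769, sin λ = -0.934971, cos λ = -0.354724.
ΔE = −sin λ·ΔX + cos λ·ΔY = −(-0.934971)·(-116) + (-0.354724)·(-317) = 3.99 m.

ΔE = 4 m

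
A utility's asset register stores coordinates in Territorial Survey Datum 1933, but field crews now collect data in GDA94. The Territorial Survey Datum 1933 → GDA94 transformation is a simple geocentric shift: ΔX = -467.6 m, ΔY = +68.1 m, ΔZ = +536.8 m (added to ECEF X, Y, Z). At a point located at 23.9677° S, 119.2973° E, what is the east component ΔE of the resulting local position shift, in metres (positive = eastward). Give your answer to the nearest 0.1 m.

At φ = -23.9677°, λ = 119.2973°: sin φ = -0.406222, cos φ = 0.913775, sin λ = 0.872092, cos λ = -0.489341.
ΔE = −sin λ·ΔX + cos λ·ΔY = −(0.872092)·(-467.6) + (-0.489341)·(68.1) = 374.47 m.

ΔE = 374.5 m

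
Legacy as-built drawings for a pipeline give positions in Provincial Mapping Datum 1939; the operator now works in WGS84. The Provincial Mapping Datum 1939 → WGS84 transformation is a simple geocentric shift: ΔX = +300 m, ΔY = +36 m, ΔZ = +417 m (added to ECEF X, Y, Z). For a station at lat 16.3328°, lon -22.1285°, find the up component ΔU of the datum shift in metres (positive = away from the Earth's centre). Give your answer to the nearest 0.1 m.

The local up (radial) axis is (cos φ cos λ, cos φ sin λ, sin φ), giving ΔU = 266.688 − 13.013 + 117.267 = 370.94 m.

ΔU = 370.9 m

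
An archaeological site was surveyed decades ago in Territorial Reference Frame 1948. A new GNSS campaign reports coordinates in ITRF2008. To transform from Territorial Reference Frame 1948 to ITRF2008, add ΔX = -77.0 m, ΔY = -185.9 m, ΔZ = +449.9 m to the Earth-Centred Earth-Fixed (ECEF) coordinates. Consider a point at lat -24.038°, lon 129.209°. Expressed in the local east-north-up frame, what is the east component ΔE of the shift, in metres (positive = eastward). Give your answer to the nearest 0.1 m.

ΔE = 177.2 m

At φ = -24.038°, λ = 129.209°: sin φ = -0.407342, cos φ = 0.913275, sin λ = 0.774845, cos λ = -0.632151.
ΔE = −sin λ·ΔX + cos λ·ΔY = −(0.774845)·(-77.0) + (-0.632151)·(-185.9) = 177.18 m.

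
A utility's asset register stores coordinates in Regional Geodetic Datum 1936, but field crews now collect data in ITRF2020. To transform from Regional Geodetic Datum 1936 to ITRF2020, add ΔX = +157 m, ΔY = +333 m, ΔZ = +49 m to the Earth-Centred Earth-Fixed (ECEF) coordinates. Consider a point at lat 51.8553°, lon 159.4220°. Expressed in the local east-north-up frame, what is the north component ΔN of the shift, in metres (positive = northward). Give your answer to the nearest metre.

The local north axis is (−sin φ cos λ, −sin φ sin λ, cos φ), giving ΔN = 115.595 − 92.049 + 30.265 = 53.81 m.

ΔN = 54 m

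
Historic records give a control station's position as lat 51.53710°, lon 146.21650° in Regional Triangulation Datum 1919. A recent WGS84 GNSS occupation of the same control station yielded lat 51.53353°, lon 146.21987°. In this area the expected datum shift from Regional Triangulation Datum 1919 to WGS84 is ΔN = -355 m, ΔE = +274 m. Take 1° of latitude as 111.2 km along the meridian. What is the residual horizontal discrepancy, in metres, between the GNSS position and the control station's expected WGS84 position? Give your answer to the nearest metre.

59 m

Observed coordinate differences: Δφ = -0.00357°, Δλ = +0.00337°.
Converting to metres (1° lat = 111200 m, cos φ = 0.622008): observed ΔN = -397.0 m, observed ΔE = 233.1 m.
Subtracting the expected shift leaves a residual of -397.0 − (-355) = -42.0 m north and 233.1 − (274) = -40.9 m east.
Residual distance = √((-42.0)² + (-40.9)²) = 58.6 m.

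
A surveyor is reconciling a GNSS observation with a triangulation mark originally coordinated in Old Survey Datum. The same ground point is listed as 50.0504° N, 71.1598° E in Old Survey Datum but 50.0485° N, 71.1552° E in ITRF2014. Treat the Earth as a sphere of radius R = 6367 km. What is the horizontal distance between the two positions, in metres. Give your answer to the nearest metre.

Δφ = 50.0485° − 50.0504° = -0.0019°; Δλ = 71.1552° − 71.1598° = -0.0046°.
1° along a meridian = πR/180 = 111125 m.
ΔN = Δφ × 111125 = -211.1 m; ΔE = Δλ × 111125 × cos(50.0504°) = -0.0046 × 111125 × 0.642114 = -328.2 m.
Distance = √(ΔE² + ΔN²) = √((-328.2)² + (-211.1)²) = 390.3 m.

390 m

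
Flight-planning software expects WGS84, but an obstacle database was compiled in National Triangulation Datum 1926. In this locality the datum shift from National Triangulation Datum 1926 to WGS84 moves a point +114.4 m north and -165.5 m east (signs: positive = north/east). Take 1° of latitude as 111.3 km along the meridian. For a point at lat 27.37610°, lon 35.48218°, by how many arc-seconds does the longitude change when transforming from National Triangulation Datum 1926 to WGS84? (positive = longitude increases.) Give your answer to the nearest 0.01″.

Δλ = -6.03″

At latitude 27.37610°, cos φ = 0.888007.
1° of longitude at this latitude = 111.3 × cos φ = 98.84 km, so Δλ = -165.5 / 98835.2 = -0.0016745° = -6.028″.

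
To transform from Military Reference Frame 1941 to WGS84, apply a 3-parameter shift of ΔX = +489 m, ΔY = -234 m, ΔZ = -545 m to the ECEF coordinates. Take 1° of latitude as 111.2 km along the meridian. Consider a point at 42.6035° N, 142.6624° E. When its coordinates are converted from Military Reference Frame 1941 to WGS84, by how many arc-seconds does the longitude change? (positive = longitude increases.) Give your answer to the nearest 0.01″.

sin φ = 0.676921, cos φ = 0.736056, sin λ = 0.606510, cos λ = -0.795076.
East component: ΔE = −sin λ·ΔX + cos λ·ΔY = −(0.606510)(489) + (-0.795076)(-234) = -110.54 m.
1° of latitude spans 111200 m; at latitude φ, 1° of longitude spans that × cos φ = 81849.4 m, so Δλ = -110.54 / 81849.4 × 3600 = -4.862″.

Δλ = -4.86″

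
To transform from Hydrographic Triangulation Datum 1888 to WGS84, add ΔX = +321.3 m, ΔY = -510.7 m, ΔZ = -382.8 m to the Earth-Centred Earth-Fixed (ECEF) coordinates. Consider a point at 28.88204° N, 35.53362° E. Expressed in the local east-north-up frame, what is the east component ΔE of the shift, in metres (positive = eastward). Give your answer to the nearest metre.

ΔE = -602 m

At φ = 28.88204°, λ = 35.53362°: sin φ = 0.483008, cos φ = 0.875616, sin λ = 0.581181, cos λ = 0.813775.
ΔE = −sin λ·ΔX + cos λ·ΔY = −(0.581181)·(321.3) + (0.813775)·(-510.7) = -602.33 m.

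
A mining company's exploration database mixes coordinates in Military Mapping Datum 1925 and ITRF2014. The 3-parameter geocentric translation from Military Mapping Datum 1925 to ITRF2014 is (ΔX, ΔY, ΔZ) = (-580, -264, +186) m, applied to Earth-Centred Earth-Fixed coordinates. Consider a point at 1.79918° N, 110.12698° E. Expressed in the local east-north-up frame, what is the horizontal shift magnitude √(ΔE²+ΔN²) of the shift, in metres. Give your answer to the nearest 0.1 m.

At φ = 1.79918°, λ = 110.12698°: sin φ = 0.031396, cos φ = 0.999507, sin λ = 0.938932, cos λ = -0.344102.
ΔE = −sin λ·ΔX + cos λ·ΔY = −(0.938932)·(-580) + (-0.344102)·(-264) = 635.42 m.
ΔN = −sin φ cos λ·ΔX − sin φ sin λ·ΔY + cos φ·ΔZ = −(0.031396)(-0.344102)(-580) − (0.031396)(0.938932)(-264) + (0.999507)(186) = 187.42 m.
Horizontal magnitude = √(ΔE² + ΔN²) = √(635.42² + 187.42²) = 662.49 m.

662.5 m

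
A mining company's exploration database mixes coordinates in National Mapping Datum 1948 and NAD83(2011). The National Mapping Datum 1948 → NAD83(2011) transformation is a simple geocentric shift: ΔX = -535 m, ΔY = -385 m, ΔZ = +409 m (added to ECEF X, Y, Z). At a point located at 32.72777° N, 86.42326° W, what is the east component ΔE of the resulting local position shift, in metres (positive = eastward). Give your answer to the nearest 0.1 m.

The local east axis at (φ, λ) is (−sin λ, cos λ, 0), so ΔE = −sin(-86.42326°)·(-535) + cos(-86.42326°)·(-385) = -557.98 m.

ΔE = -558.0 m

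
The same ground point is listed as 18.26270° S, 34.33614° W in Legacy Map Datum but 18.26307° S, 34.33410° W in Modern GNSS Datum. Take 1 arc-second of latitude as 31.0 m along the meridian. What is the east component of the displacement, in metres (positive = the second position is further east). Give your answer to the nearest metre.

ΔE = 216 m

Δφ = -18.26307° − -18.26270° = -0.00037°; Δλ = -34.33410° − -34.33614° = +0.00204°.
1° of latitude = 3600 × 31.00 = 111600 m.
ΔN = Δφ × 111600 = -41.3 m; ΔE = Δλ × 111600 × cos(-18.26270°) = +0.00204 × 111600 × 0.949630 = 216.2 m.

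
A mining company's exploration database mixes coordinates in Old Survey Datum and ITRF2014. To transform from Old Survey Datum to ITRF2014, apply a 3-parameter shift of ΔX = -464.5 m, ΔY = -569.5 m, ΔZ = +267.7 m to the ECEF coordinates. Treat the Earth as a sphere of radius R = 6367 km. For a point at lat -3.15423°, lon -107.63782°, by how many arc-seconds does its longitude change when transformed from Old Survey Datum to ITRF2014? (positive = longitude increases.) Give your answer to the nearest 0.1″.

sin φ = -0.055024, cos φ = 0.998485, sin λ = -0.952991, cos λ = -0.302999.
East component: ΔE = −sin λ·ΔX + cos λ·ΔY = −(-0.952991)(-464.5) + (-0.302999)(-569.5) = -270.11 m.
1° of latitude spans πR/180 = 111125 m; at latitude φ, 1° of longitude spans that × cos φ = 110956.8 m, so Δλ = -270.11 / 110956.8 × 3600 = -8.764″.

Δλ = -8.8″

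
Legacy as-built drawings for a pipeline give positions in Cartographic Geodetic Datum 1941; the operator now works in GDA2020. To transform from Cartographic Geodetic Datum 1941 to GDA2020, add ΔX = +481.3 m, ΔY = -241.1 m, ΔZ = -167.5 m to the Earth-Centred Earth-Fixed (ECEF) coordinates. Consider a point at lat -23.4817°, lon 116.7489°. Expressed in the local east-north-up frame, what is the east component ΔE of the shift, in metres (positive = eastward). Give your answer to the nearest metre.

The local east axis at (φ, λ) is (−sin λ, cos λ, 0), so ΔE = −sin(116.7489°)·481.3 + cos(116.7489°)·(-241.1) = -321.28 m.

ΔE = -321 m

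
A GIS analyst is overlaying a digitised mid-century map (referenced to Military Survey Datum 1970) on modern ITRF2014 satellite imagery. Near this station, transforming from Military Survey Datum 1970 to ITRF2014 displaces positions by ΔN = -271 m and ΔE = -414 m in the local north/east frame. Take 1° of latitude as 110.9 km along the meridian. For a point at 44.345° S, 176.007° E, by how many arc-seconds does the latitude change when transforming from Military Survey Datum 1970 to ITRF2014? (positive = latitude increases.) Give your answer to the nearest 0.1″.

Δφ = -8.8″

1° of latitude = 110.9 km, so Δφ = -271.0 / 110900 = -0.0024436° = -8.797″.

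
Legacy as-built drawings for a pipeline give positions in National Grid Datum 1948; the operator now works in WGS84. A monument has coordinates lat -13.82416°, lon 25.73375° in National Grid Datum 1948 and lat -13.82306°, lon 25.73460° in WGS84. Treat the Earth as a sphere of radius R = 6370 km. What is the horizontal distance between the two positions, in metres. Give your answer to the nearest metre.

153 m

Δφ = -13.82306° − -13.82416° = +0.00110°; Δλ = 25.73460° − 25.73375° = +0.00085°.
1° along a meridian = πR/180 = 111177 m.
ΔN = Δφ × 111177 = 122.3 m; ΔE = Δλ × 111177 × cos(-13.82416°) = +0.00085 × 111177 × 0.971034 = 91.8 m.
Distance = √(ΔE² + ΔN²) = √(91.8² + 122.3²) = 152.9 m.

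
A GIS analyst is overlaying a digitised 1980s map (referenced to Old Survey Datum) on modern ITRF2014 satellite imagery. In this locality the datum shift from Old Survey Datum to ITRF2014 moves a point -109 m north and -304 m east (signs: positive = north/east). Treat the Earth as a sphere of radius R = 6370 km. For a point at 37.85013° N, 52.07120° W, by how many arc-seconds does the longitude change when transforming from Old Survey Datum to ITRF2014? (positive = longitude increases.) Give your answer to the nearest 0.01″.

At latitude 37.85013°, cos φ = 0.789618.
One radian of longitude at latitude φ spans R cos φ, so Δλ = ΔE / (R cos φ) = -304.0 / (6370000 × 0.789618) = -6.0439e-05 rad = -12.466″.

Δλ = -12.47″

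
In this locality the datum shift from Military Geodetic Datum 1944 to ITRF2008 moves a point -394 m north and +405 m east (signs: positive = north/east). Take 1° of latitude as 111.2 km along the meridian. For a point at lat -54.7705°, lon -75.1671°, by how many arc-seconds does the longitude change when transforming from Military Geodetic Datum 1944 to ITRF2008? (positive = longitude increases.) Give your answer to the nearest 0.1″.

Δλ = 22.7″

At latitude -54.7705°, cos φ = 0.576853.
1° of longitude at this latitude = 111.2 × cos φ = 64.15 km, so Δλ = 405.0 / 64146.0 = 0.0063137° = 22.729″.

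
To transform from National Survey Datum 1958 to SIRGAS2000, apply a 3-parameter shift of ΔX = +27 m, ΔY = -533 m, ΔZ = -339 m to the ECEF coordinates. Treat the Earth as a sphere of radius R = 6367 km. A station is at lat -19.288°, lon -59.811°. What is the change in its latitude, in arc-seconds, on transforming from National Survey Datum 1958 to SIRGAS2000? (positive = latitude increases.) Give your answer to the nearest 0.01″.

sin φ = -0.330317, cos φ = 0.943870, sin λ = -0.864371, cos λ = 0.502854.
North component: ΔN = −sin φ cos λ·ΔX − sin φ sin λ·ΔY + cos φ·ΔZ = −(-0.330317)(0.502854)(27) − (-0.330317)(-0.864371)(-533) + (0.943870)(-339) = -163.31 m.
1° of latitude spans πR/180 = 111125 m, so Δφ = -163.31 / 111125 × 3600 = -5.290″.

Δφ = -5.29″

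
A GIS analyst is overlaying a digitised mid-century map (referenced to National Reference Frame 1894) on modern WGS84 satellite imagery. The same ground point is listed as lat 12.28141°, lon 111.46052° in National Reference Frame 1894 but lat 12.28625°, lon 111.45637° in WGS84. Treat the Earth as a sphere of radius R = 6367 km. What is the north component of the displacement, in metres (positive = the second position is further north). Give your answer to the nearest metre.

ΔN = 538 m

Δφ = 12.28625° − 12.28141° = +0.00484°; Δλ = 111.45637° − 111.46052° = -0.00415°.
1° along a meridian = πR/180 = 111125 m.
ΔN = Δφ × 111125 = 537.8 m; ΔE = Δλ × 111125 × cos(12.28141°) = -0.00415 × 111125 × 0.977115 = -450.6 m.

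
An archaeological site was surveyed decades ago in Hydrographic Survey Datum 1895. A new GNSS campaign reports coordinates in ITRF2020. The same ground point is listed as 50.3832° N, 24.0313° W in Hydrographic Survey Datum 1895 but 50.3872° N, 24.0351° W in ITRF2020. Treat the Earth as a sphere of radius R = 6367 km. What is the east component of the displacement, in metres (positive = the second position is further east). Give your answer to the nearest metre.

Δφ = 50.3872° − 50.3832° = +0.0040°; Δλ = -24.0351° − -24.0313° = -0.0038°.
1° along a meridian = πR/180 = 111125 m.
ΔN = Δφ × 111125 = 444.5 m; ΔE = Δλ × 111125 × cos(50.3832°) = -0.0038 × 111125 × 0.637650 = -269.3 m.

ΔE = -269 m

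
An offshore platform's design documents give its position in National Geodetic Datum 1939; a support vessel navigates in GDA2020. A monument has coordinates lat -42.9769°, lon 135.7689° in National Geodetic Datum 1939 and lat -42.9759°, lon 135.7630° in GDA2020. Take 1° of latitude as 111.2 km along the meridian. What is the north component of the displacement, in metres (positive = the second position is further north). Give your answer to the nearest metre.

ΔN = 111 m

Δφ = -42.9759° − -42.9769° = +0.0010°; Δλ = 135.7630° − 135.7689° = -0.0059°.
ΔN = Δφ × 111200 = 111.2 m; ΔE = Δλ × 111200 × cos(-42.9769°) = -0.0059 × 111200 × 0.731629 = -480.0 m.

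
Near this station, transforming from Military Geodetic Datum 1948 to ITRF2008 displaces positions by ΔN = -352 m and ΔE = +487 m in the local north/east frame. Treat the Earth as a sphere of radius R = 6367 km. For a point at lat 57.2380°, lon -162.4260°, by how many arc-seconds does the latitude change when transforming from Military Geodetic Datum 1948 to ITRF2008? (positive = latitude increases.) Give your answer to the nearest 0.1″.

Δφ = -11.4″

On a sphere of radius R, 1 rad of latitude = R, so Δφ = ΔN / R = -352.0 / 6367000 = -5.5285e-05 rad = -11.403″.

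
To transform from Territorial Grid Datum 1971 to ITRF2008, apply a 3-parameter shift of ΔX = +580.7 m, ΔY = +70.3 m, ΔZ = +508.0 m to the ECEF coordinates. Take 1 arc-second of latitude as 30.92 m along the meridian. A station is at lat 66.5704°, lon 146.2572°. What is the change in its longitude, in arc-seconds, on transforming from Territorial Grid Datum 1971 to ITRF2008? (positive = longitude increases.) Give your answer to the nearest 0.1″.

Δλ = -31.0″

sin φ = 0.917549, cos φ = 0.397622, sin λ = 0.555466, cos λ = -0.831539.
East component: ΔE = −sin λ·ΔX + cos λ·ΔY = −(0.555466)(580.7) + (-0.831539)(70.3) = -381.02 m.
1° of latitude spans 3600 × 30.92 = 111312 m; at latitude φ, 1° of longitude spans that × cos φ = 44260.1 m, so Δλ = -381.02 / 44260.1 × 3600 = -30.991″.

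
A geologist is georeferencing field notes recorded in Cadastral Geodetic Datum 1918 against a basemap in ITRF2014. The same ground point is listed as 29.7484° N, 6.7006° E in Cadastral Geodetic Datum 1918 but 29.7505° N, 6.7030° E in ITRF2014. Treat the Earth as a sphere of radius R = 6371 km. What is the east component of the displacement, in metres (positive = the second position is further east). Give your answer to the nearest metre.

Δφ = 29.7505° − 29.7484° = +0.0021°; Δλ = 6.7030° − 6.7006° = +0.0024°.
1° along a meridian = πR/180 = 111195 m.
ΔN = Δφ × 111195 = 233.5 m; ΔE = Δλ × 111195 × cos(29.7484°) = +0.0024 × 111195 × 0.868213 = 231.7 m.

ΔE = 232 m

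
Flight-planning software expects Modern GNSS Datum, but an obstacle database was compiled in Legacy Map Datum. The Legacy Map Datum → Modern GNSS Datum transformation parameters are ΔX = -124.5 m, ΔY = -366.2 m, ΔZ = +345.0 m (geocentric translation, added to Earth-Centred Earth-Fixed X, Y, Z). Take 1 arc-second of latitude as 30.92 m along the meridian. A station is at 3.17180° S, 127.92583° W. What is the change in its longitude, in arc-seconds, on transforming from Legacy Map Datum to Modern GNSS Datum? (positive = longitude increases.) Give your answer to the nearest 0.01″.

Δλ = 4.11″

sin φ = -0.055330, cos φ = 0.998468, sin λ = -0.788807, cos λ = -0.614641.
East component: ΔE = −sin λ·ΔX + cos λ·ΔY = −(-0.788807)(-124.5) + (-0.614641)(-366.2) = 126.88 m.
1° of latitude spans 3600 × 30.92 = 111312 m; at latitude φ, 1° of longitude spans that × cos φ = 111141.5 m, so Δλ = 126.88 / 111141.5 × 3600 = 4.110″.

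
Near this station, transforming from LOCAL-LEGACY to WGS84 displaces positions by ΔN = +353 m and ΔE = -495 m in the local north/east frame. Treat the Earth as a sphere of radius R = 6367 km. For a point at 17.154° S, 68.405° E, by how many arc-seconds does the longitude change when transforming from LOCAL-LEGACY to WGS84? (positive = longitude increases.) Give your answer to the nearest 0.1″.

At latitude -17.154°, cos φ = 0.955515.
One radian of longitude at latitude φ spans R cos φ, so Δλ = ΔE / (R cos φ) = -495.0 / (6367000 × 0.955515) = -8.1364e-05 rad = -16.783″.

Δλ = -16.8″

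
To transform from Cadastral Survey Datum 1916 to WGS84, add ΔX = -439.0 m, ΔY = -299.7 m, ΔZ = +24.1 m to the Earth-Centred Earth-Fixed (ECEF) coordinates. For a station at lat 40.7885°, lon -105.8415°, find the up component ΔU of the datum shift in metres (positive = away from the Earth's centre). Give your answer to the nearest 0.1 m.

ΔU = 324.8 m

At φ = 40.7885°, λ = -105.8415°: sin φ = 0.653269, cos φ = 0.757126, sin λ = -0.962021, cos λ = -0.272977.
ΔU = cos φ cos λ·ΔX + cos φ sin λ·ΔY + sin φ·ΔZ = (0.757126)(-0.272977)(-439.0) + (0.757126)(-0.962021)(-299.7) + (0.653269)(24.1) = 324.77 m.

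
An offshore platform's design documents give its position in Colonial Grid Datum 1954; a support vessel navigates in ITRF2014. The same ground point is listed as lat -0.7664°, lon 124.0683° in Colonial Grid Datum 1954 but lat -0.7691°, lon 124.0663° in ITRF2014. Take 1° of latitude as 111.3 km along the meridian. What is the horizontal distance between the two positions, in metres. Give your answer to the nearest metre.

374 m

Δφ = -0.7691° − -0.7664° = -0.0027°; Δλ = 124.0663° − 124.0683° = -0.0020°.
ΔN = Δφ × 111300 = -300.5 m; ΔE = Δλ × 111300 × cos(-0.7664°) = -0.0020 × 111300 × 0.999911 = -222.6 m.
Distance = √(ΔE² + ΔN²) = √((-222.6)² + (-300.5)²) = 374.0 m.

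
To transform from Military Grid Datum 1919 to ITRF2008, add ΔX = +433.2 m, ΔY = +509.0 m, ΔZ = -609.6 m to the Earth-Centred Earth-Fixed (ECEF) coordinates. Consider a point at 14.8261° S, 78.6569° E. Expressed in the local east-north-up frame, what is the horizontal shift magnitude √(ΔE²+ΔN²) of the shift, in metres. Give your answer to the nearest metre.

The local east axis at (φ, λ) is (−sin λ, cos λ, 0), so ΔE = −sin(78.6569°)·433.2 + cos(78.6569°)·509.0 = -324.63 m.
The local north axis is (−sin φ cos λ, −sin φ sin λ, cos φ), giving ΔN = 21.802 + 127.702 − 589.305 = -439.80 m.
Horizontal magnitude = √(ΔE² + ΔN²) = √((-324.63)² + (-439.80)²) = 546.63 m.

547 m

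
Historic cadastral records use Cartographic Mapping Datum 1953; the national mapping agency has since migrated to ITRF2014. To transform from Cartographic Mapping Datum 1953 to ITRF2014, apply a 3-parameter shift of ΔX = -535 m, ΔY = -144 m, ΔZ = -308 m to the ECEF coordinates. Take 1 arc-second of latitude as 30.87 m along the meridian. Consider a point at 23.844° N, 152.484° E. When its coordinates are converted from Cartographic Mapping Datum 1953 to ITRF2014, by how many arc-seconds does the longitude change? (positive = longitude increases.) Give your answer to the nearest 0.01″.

sin φ = 0.404248, cos φ = 0.914649, sin λ = 0.461996, cos λ = -0.886882.
East component: ΔE = −sin λ·ΔX + cos λ·ΔY = −(0.461996)(-535) + (-0.886882)(-144) = 374.88 m.
1° of latitude spans 3600 × 30.87 = 111132 m; at latitude φ, 1° of longitude spans that × cos φ = 101646.8 m, so Δλ = 374.88 / 101646.8 × 3600 = 13.277″.

Δλ = 13.28″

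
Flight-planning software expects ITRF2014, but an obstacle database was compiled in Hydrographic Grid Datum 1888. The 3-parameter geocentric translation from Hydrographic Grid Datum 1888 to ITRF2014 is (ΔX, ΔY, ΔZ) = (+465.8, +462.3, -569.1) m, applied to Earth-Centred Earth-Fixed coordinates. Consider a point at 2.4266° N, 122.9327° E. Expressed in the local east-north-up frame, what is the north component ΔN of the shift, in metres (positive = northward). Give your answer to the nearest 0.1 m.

At φ = 2.4266°, λ = 122.9327°: sin φ = 0.042339, cos φ = 0.999103, sin λ = 0.839310, cos λ = -0.543654.
ΔN = −sin φ cos λ·ΔX − sin φ sin λ·ΔY + cos φ·ΔZ = −(0.042339)(-0.543654)(465.8) − (0.042339)(0.839310)(462.3) + (0.999103)(-569.1) = -574.30 m.

ΔN = -574.3 m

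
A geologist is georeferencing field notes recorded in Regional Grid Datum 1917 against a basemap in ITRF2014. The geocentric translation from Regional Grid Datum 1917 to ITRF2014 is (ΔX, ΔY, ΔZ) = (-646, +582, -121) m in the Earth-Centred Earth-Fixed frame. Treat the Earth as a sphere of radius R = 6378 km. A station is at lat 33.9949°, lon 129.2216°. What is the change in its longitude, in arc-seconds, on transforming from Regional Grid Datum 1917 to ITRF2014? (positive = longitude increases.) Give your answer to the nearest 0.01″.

sin φ = 0.559119, cos φ = 0.829087, sin λ = 0.774706, cos λ = -0.632321.
East component: ΔE = −sin λ·ΔX + cos λ·ΔY = −(0.774706)(-646) + (-0.632321)(582) = 132.45 m.
1° of latitude spans πR/180 = 111317 m; at latitude φ, 1° of longitude spans that × cos φ = 92291.6 m, so Δλ = 132.45 / 92291.6 × 3600 = 5.166″.

Δλ = 5.17″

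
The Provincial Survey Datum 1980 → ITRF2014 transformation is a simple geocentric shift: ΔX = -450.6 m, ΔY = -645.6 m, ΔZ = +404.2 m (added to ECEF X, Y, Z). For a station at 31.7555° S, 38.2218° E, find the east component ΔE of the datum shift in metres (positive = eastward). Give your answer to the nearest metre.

At φ = -31.7555°, λ = 38.2218°: sin φ = -0.526296, cos φ = 0.850302, sin λ = 0.618707, cos λ = 0.785622.
ΔE = −sin λ·ΔX + cos λ·ΔY = −(0.618707)·(-450.6) + (0.785622)·(-645.6) = -228.41 m.

ΔE = -228 m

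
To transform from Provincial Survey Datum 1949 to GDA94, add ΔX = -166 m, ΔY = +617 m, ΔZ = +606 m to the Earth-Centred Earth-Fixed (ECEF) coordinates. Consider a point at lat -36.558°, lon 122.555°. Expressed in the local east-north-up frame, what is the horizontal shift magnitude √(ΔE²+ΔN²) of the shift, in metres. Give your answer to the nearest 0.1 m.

At φ = -36.558°, λ = 122.555°: sin φ = -0.595636, cos φ = 0.803254, sin λ = 0.842875, cos λ = -0.538109.
ΔE = −sin λ·ΔX + cos λ·ΔY = −(0.842875)·(-166) + (-0.538109)·(617) = -192.10 m.
ΔN = −sin φ cos λ·ΔX − sin φ sin λ·ΔY + cos φ·ΔZ = −(-0.595636)(-0.538109)(-166) − (-0.595636)(0.842875)(617) + (0.803254)(606) = 849.74 m.
Horizontal magnitude = √(ΔE² + ΔN²) = √((-192.10)² + 849.74²) = 871.18 m.

871.2 m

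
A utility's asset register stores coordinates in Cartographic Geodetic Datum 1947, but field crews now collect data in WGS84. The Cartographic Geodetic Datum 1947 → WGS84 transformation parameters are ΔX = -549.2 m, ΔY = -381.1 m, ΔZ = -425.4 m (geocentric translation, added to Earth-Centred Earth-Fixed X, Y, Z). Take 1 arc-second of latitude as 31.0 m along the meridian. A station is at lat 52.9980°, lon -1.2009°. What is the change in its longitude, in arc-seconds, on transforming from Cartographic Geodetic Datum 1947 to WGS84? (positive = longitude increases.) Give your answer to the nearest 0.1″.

sin φ = 0.798615, cos φ = 0.601843, sin λ = -0.020958, cos λ = 0.999780.
East component: ΔE = −sin λ·ΔX + cos λ·ΔY = −(-0.020958)(-549.2) + (0.999780)(-381.1) = -392.53 m.
1° of latitude spans 3600 × 31.00 = 111600 m; at latitude φ, 1° of longitude spans that × cos φ = 67165.7 m, so Δλ = -392.53 / 67165.7 × 3600 = -21.039″.

Δλ = -21.0″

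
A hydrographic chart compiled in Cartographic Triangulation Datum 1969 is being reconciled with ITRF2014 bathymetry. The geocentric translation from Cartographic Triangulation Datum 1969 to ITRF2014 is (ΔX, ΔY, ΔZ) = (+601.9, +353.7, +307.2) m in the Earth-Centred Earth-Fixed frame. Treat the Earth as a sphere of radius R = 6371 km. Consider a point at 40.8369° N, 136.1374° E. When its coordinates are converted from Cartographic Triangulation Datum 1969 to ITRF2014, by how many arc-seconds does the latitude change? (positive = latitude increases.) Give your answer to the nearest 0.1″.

sin φ = 0.653908, cos φ = 0.756574, sin λ = 0.692931, cos λ = -0.721004.
North component: ΔN = −sin φ cos λ·ΔX − sin φ sin λ·ΔY + cos φ·ΔZ = −(0.653908)(-0.721004)(601.9) − (0.653908)(0.692931)(353.7) + (0.756574)(307.2) = 355.93 m.
1° of latitude spans πR/180 = 111195 m, so Δφ = 355.93 / 111195 × 3600 = 11.523″.

Δφ = 11.5″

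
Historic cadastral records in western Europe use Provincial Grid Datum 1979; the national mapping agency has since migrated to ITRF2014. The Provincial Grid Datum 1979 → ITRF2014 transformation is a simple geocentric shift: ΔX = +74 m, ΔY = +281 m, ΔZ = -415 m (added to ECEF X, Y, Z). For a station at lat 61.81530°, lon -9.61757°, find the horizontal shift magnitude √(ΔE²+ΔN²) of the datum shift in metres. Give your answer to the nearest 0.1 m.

362.9 m

At φ = 61.81530°, λ = -9.61757°: sin φ = 0.881430, cos φ = 0.472315, sin λ = -0.167071, cos λ = 0.985945.
ΔE = −sin λ·ΔX + cos λ·ΔY = −(-0.167071)·(74) + (0.985945)·(281) = 289.41 m.
ΔN = −sin φ cos λ·ΔX − sin φ sin λ·ΔY + cos φ·ΔZ = −(0.881430)(0.985945)(74) − (0.881430)(-0.167071)(281) + (0.472315)(-415) = -218.94 m.
Horizontal magnitude = √(ΔE² + ΔN²) = √(289.41² + (-218.94)²) = 362.90 m.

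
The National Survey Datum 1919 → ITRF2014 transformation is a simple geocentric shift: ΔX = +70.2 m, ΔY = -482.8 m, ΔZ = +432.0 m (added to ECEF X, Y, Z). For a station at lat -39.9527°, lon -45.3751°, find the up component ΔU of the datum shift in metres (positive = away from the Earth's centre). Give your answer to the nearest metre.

ΔU = 24 m

The local up (radial) axis is (cos φ cos λ, cos φ sin λ, sin φ), giving ΔU = 37.802 + 263.410 − 277.411 = 23.80 m.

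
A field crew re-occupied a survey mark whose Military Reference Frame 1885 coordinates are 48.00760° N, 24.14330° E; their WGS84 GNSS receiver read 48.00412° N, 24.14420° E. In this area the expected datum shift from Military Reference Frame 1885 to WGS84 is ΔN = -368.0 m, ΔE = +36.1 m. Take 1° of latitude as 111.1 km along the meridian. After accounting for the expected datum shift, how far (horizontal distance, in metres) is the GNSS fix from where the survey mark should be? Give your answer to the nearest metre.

36 m

Observed coordinate differences: Δφ = -0.00348°, Δλ = +0.00090°.
Converting to metres (1° lat = 111100 m, cos φ = 0.669032): observed ΔN = -386.6 m, observed ΔE = 66.9 m.
Subtracting the expected shift leaves a residual of -386.6 − (-368.0) = -18.6 m north and 66.9 − (36.1) = 30.8 m east.
Residual distance = √((-18.6)² + 30.8²) = 36.0 m.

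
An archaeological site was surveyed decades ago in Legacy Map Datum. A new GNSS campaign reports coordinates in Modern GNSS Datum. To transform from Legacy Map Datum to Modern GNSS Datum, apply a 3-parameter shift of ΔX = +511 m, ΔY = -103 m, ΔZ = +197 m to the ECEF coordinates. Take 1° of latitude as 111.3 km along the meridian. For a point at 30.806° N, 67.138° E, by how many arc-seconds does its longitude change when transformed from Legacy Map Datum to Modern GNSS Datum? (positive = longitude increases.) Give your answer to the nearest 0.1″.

sin φ = 0.512133, cos φ = 0.858906, sin λ = 0.921443, cos λ = 0.388513.
East component: ΔE = −sin λ·ΔX + cos λ·ΔY = −(0.921443)(511) + (0.388513)(-103) = -510.87 m.
1° of latitude spans 111300 m; at latitude φ, 1° of longitude spans that × cos φ = 95596.3 m, so Δλ = -510.87 / 95596.3 × 3600 = -19.239″.

Δλ = -19.2″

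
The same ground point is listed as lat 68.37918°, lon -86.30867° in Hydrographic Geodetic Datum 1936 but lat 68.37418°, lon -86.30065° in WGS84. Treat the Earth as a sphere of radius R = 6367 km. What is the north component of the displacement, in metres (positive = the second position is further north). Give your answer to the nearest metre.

ΔN = -556 m

Δφ = 68.37418° − 68.37918° = -0.00500°; Δλ = -86.30065° − -86.30867° = +0.00802°.
1° along a meridian = πR/180 = 111125 m.
ΔN = Δφ × 111125 = -555.6 m; ΔE = Δλ × 111125 × cos(68.37918°) = +0.00802 × 111125 × 0.368462 = 328.4 m.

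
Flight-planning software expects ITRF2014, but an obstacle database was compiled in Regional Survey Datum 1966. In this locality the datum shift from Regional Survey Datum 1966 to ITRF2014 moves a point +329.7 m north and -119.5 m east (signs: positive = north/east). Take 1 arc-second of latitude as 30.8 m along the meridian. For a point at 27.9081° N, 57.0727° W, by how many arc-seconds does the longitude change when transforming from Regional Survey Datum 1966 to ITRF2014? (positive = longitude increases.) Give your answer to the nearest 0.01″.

At latitude 27.9081°, cos φ = 0.883699.
1″ of longitude at this latitude = 30.80 × cos φ = 27.2179 m, so Δλ = -119.5 / 27.2179 = -4.390″.

Δλ = -4.39″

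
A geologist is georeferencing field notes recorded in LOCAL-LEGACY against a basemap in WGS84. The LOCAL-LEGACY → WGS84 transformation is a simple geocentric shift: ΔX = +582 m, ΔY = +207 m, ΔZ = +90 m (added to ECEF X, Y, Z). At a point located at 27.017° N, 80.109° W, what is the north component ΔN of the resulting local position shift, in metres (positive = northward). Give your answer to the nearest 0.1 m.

ΔN = 127.4 m

The local north axis is (−sin φ cos λ, −sin φ sin λ, cos φ), giving ΔN = -45.413 + 92.633 + 80.178 = 127.40 m.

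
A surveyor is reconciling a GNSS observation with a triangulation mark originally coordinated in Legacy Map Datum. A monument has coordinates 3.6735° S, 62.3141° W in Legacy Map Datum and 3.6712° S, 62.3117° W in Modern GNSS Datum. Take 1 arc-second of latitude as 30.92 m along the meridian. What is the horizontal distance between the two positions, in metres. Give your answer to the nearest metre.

Δφ = -3.6712° − -3.6735° = +0.0023°; Δλ = -62.3117° − -62.3141° = +0.0024°.
1° of latitude = 3600 × 30.92 = 111312 m.
ΔN = Δφ × 111312 = 256.0 m; ΔE = Δλ × 111312 × cos(-3.6735°) = +0.0024 × 111312 × 0.997945 = 266.6 m.
Distance = √(ΔE² + ΔN²) = √(266.6² + 256.0²) = 369.6 m.

370 m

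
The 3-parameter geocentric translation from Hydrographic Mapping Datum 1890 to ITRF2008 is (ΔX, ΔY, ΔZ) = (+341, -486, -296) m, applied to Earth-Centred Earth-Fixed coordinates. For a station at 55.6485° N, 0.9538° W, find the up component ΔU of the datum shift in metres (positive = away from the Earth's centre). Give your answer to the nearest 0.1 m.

ΔU = -47.4 m

The local up (radial) axis is (cos φ cos λ, cos φ sin λ, sin φ), giving ΔU = 192.389 + 4.565 − 244.375 = -47.42 m.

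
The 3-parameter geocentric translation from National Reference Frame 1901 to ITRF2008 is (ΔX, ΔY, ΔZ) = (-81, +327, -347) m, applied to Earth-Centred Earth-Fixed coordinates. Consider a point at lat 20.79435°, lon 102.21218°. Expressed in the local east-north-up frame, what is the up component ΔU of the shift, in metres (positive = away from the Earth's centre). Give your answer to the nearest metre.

The local up (radial) axis is (cos φ cos λ, cos φ sin λ, sin φ), giving ΔU = 16.018 + 298.782 − 123.190 = 191.61 m.

ΔU = 192 m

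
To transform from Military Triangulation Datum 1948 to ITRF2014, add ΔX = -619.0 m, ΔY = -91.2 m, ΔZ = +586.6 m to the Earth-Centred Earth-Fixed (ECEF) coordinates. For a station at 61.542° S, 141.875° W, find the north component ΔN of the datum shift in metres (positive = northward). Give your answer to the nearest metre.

At φ = -61.542°, λ = -141.875°: sin φ = -0.879167, cos φ = 0.476514, sin λ = -0.617379, cos λ = -0.786666.
ΔN = −sin φ cos λ·ΔX − sin φ sin λ·ΔY + cos φ·ΔZ = −(-0.879167)(-0.786666)(-619.0) − (-0.879167)(-0.617379)(-91.2) + (0.476514)(586.6) = 757.13 m.

ΔN = 757 m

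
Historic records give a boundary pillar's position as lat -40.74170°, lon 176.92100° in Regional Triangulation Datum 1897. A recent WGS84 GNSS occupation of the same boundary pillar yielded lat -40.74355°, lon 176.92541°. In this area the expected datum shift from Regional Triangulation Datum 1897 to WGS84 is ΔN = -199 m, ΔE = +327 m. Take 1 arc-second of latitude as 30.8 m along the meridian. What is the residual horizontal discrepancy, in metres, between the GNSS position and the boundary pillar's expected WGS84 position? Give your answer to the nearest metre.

44 m

Observed coordinate differences: Δφ = -0.00185°, Δλ = +0.00441°.
Converting to metres (1° lat = 110880 m, cos φ = 0.757660): observed ΔN = -205.1 m, observed ΔE = 370.5 m.
Subtracting the expected shift leaves a residual of -205.1 − (-199) = -6.1 m north and 370.5 − (327) = 43.5 m east.
Residual distance = √((-6.1)² + 43.5²) = 43.9 m.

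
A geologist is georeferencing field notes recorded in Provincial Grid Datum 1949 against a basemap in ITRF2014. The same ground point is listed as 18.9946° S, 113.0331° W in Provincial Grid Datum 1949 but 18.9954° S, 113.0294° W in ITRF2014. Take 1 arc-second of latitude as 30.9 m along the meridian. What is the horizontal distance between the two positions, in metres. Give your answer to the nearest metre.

Δφ = -18.9954° − -18.9946° = -0.0008°; Δλ = -113.0294° − -113.0331° = +0.0037°.
1° of latitude = 3600 × 30.90 = 111240 m.
ΔN = Δφ × 111240 = -89.0 m; ΔE = Δλ × 111240 × cos(-18.9946°) = +0.0037 × 111240 × 0.945549 = 389.2 m.
Distance = √(ΔE² + ΔN²) = √(389.2² + (-89.0)²) = 399.2 m.

399 m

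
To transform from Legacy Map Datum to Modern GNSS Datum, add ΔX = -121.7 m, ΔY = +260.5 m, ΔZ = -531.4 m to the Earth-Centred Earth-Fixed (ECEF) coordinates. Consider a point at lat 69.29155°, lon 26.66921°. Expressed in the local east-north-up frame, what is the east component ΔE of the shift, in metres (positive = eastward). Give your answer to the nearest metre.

ΔE = 287 m

At φ = 69.29155°, λ = 26.66921°: sin φ = 0.935392, cos φ = 0.353613, sin λ = 0.448839, cos λ = 0.893613.
ΔE = −sin λ·ΔX + cos λ·ΔY = −(0.448839)·(-121.7) + (0.893613)·(260.5) = 287.41 m.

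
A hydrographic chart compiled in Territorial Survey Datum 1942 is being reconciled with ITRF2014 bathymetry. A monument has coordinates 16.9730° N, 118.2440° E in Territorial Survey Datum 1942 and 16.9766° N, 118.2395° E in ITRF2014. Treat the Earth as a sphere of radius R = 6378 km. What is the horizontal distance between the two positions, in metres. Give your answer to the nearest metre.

625 m

Δφ = 16.9766° − 16.9730° = +0.0036°; Δλ = 118.2395° − 118.2440° = -0.0045°.
1° along a meridian = πR/180 = 111317 m.
ΔN = Δφ × 111317 = 400.7 m; ΔE = Δλ × 111317 × cos(16.9730°) = -0.0045 × 111317 × 0.956442 = -479.1 m.
Distance = √(ΔE² + ΔN²) = √((-479.1)² + 400.7²) = 624.6 m.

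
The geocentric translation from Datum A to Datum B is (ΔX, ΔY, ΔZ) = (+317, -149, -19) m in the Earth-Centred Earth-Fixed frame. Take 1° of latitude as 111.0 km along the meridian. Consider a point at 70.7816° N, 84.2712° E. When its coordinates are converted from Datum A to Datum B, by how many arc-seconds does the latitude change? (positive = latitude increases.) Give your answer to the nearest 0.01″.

Δφ = 3.37″

sin φ = 0.944271, cos φ = 0.329170, sin λ = 0.995006, cos λ = 0.099820.
North component: ΔN = −sin φ cos λ·ΔX − sin φ sin λ·ΔY + cos φ·ΔZ = −(0.944271)(0.099820)(317) − (0.944271)(0.995006)(-149) + (0.329170)(-19) = 103.86 m.
1° of latitude spans 111000 m, so Δφ = 103.86 / 111000 × 3600 = 3.368″.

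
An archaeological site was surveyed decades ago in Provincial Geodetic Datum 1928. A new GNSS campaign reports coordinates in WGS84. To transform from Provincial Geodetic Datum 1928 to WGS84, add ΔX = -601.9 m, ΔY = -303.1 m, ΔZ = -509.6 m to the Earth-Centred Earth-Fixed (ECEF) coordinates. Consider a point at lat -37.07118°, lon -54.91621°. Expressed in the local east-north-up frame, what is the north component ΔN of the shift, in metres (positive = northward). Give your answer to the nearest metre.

ΔN = -466 m

The local north axis is (−sin φ cos λ, −sin φ sin λ, cos φ), giving ΔN = -208.545 + 149.514 − 406.603 = -465.63 m.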